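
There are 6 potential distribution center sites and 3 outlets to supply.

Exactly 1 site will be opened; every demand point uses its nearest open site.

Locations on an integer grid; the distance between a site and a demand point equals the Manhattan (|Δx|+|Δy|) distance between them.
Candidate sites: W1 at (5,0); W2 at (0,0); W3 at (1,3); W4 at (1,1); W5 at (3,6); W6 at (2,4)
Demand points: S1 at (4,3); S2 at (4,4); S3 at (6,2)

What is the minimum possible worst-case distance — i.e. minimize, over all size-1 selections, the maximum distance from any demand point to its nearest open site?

Open {W1}.
  Farthest demand point is S2 at distance 5 (to W1); all others are ≤ 5.
With {W3} the worst case is 6.
With {W4} the worst case is 6.
No size-1 selection achieves below 5.

5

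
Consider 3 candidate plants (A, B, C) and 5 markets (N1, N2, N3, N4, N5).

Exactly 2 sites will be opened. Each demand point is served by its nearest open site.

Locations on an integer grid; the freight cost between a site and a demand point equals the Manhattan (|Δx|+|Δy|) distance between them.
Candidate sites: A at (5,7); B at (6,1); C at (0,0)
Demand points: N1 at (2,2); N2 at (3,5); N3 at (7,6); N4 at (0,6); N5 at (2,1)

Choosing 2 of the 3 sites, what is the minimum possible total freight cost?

Open {A, C}.
  N1→C 4, N2→A 4, N3→A 3, N4→A 6, N5→C 3  ⇒ total 20.
Compare {A, B}: total 22.
Compare {B, C}: total 26.

20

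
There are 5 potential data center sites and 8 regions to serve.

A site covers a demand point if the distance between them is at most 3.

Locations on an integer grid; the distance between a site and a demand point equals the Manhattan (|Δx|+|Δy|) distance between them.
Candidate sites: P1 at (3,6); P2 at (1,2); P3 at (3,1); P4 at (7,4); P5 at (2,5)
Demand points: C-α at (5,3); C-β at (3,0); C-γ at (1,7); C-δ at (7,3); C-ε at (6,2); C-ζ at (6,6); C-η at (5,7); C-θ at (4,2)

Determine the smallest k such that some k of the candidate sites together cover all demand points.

3

Coverage sets (demand points within 3 of each site):
  P1: {C-γ, C-ζ, C-η}
  P2: {C-θ}
  P3: {C-β, C-θ}
  P4: {C-α, C-δ, C-ε, C-ζ}
  P5: {C-γ}
No 2 sites suffice: every size-2 union leaves at least one demand point uncovered.
But {P1, P3, P4} covers everything, so the minimum is 3.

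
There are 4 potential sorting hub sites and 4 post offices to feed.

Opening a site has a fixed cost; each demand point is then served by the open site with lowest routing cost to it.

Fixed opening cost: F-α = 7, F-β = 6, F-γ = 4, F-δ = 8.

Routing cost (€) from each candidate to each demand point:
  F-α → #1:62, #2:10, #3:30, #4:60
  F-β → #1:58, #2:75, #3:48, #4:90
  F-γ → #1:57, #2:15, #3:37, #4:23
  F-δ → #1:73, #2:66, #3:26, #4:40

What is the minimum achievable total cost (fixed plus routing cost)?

Open {F-α, F-γ}: assign each demand point to its cheapest open site.
  #1→F-γ 57, #2→F-α 10, #3→F-α 30, #4→F-γ 23
  routing cost 120, fixed 11 → total 131.
Compare {F-γ, F-δ}: routing cost 121 + fixed 12 = 133.
Compare {F-α, F-γ, F-δ}: routing cost 116 + fixed 19 = 135.
Compare {F-γ}: routing cost 132 + fixed 4 = 136.
All other subsets cost ≥ 133. Minimum total cost: 131.

131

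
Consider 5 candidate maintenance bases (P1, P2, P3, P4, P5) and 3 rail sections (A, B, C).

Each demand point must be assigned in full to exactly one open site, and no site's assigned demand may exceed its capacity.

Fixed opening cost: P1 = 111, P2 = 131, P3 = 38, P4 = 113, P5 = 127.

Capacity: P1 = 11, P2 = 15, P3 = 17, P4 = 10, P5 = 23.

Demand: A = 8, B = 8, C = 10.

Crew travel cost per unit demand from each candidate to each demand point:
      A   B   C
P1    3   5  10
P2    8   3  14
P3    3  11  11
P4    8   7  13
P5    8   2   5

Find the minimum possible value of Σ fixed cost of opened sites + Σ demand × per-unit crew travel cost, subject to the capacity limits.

255

Open {P3, P5}; cheapest assignment that respects the capacities:
  P3 (cap 17, load 8): A — cost 8×3 = 24
  P5 (cap 23, load 18): B, C — cost 8×2 + 10×5 = 66
  Shipping 90, fixed 165 → total 255.
  Any other capacity-feasible assignment to {P3, P5} ships for at least 90.
Compare {P1, P5}: its best feasible assignment gives total 328.
Compare {P1, P3}: its best feasible assignment gives total 361.
Every other set of open sites that can feasibly serve all demand totals ≥ 328 even under its best assignment. Minimum: 255.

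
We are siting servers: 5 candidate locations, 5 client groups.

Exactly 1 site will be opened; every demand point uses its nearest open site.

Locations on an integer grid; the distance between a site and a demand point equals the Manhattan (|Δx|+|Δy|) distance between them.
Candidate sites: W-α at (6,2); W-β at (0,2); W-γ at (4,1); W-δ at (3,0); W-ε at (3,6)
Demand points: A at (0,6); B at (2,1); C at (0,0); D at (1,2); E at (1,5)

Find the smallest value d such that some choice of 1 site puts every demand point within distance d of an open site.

4

Open {W-β}.
  Farthest demand point is A at distance 4 (to W-β); all others are ≤ 4.
With {W-γ} the worst case is 9.
With {W-δ} the worst case is 9.
No size-1 selection achieves below 4.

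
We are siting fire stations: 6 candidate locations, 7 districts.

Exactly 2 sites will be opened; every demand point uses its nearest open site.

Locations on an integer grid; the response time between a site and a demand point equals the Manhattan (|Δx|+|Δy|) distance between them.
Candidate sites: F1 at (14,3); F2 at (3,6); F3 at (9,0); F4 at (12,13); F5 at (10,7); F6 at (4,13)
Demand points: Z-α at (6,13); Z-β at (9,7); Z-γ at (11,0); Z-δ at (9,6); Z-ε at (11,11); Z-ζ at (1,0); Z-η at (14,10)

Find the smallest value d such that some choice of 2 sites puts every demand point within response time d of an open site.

Open {F3, F4}.
  Farthest demand point is Z-ζ at response time 8 (to F3); all others are ≤ 8.
With {F2, F5} the worst case is 10.
With {F3, F5} the worst case is 10.
No size-2 selection achieves below 8.

8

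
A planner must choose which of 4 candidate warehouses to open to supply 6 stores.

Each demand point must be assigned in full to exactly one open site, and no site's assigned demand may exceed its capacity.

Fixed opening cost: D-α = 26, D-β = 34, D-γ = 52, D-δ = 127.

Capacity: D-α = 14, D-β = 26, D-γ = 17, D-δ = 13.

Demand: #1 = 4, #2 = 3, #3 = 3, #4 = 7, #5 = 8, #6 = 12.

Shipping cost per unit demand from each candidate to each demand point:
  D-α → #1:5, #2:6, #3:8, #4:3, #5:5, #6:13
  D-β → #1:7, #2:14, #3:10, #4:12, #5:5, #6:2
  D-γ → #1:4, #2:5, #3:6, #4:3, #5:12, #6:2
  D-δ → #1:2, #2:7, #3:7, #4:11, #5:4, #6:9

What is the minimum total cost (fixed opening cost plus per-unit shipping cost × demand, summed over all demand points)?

Open {D-α, D-β}; cheapest assignment that respects the capacities:
  D-α (cap 14, load 14): #1, #2, #4 — cost 4×5 + 3×6 + 7×3 = 59
  D-β (cap 26, load 23): #3, #5, #6 — cost 3×10 + 8×5 + 12×2 = 94
  Shipping 153, fixed 60 → total 213.
  Any other capacity-feasible assignment to {D-α, D-β} ships for at least 153.
Compare {D-β, D-γ}: its best feasible assignment gives total 220.
Compare {D-α, D-β, D-γ}: its best feasible assignment gives total 246.
Every other set of open sites that can feasibly serve all demand totals ≥ 220 even under its best assignment. Minimum: 213.

213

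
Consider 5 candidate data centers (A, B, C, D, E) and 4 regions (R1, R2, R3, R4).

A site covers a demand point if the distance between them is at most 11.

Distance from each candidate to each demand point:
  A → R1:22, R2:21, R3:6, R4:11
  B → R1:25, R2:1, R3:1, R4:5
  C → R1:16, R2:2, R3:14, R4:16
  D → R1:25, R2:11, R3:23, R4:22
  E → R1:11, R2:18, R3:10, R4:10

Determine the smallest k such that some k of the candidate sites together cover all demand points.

2

Coverage sets (demand points within 11 of each site):
  A: {R3, R4}
  B: {R2, R3, R4}
  C: {R2}
  D: {R2}
  E: {R1, R3, R4}
No single site covers all 4 demand points.
But {B, E} covers everything, so the minimum is 2.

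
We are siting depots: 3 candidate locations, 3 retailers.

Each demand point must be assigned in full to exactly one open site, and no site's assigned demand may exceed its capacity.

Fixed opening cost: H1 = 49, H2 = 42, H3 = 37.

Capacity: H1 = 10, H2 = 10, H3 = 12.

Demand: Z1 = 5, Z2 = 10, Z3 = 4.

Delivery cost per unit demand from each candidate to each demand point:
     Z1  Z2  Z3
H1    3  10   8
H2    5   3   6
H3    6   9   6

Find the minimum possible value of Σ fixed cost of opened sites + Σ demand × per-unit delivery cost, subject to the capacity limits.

163

Open {H2, H3}; cheapest assignment that respects the capacities:
  H2 (cap 10, load 10): Z2 — cost 10×3 = 30
  H3 (cap 12, load 9): Z1, Z3 — cost 5×6 + 4×6 = 54
  Shipping 84, fixed 79 → total 163.
  Any other capacity-feasible assignment to {H2, H3} ships for at least 84.
Compare {H1, H2}: its best feasible assignment gives total 168.
Compare {H1, H2, H3}: its best feasible assignment gives total 197.
Every other set of open sites that can feasibly serve all demand totals ≥ 168 even under its best assignment. Minimum: 163.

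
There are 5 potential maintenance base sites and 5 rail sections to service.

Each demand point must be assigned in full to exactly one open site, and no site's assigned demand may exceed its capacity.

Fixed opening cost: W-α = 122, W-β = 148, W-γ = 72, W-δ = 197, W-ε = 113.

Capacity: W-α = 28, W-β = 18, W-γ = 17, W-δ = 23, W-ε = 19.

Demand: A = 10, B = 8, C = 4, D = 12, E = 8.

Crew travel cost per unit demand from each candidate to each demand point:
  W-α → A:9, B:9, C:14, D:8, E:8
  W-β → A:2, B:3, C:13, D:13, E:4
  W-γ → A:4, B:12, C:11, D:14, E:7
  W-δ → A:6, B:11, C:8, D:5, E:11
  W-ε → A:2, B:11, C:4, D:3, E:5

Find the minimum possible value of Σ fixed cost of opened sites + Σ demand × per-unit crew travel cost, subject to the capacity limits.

481

Open {W-β, W-γ, W-ε}; cheapest assignment that respects the capacities:
  W-β (cap 18, load 16): B, E — cost 8×3 + 8×4 = 56
  W-γ (cap 17, load 10): A — cost 10×4 = 40
  W-ε (cap 19, load 16): C, D — cost 4×4 + 12×3 = 52
  Shipping 148, fixed 333 → total 481.
  Any other capacity-feasible assignment to {W-β, W-γ, W-ε} ships for at least 148.
Compare {W-α, W-ε}: its best feasible assignment gives total 503.
Compare {W-α, W-γ}: its best feasible assignment gives total 510.
Every other set of open sites that can feasibly serve all demand totals ≥ 503 even under its best assignment. Minimum: 481.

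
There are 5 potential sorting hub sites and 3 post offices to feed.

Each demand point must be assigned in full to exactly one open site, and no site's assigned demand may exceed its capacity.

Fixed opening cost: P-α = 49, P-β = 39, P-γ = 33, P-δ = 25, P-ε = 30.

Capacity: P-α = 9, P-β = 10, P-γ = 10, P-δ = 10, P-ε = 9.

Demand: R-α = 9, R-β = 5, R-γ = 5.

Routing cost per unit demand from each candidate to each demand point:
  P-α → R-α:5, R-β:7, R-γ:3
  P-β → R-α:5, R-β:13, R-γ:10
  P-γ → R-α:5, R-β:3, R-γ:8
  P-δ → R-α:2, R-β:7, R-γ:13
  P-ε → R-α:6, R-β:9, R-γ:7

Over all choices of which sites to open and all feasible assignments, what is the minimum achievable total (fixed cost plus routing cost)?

Open {P-γ, P-δ}; cheapest assignment that respects the capacities:
  P-γ (cap 10, load 10): R-β, R-γ — cost 5×3 + 5×8 = 55
  P-δ (cap 10, load 9): R-α — cost 9×2 = 18
  Shipping 73, fixed 58 → total 131.
  Any other capacity-feasible assignment to {P-γ, P-δ} ships for at least 73.
Compare {P-α, P-γ, P-δ}: its best feasible assignment gives total 155.
Compare {P-γ, P-δ, P-ε}: its best feasible assignment gives total 156.
Every other set of open sites that can feasibly serve all demand totals ≥ 155 even under its best assignment. Minimum: 131.

131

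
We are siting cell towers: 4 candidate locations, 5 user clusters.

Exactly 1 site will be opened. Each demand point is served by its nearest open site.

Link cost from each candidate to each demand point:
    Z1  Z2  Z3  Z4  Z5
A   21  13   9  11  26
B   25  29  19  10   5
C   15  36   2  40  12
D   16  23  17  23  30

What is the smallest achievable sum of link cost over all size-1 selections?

80

Open {A}.
  Z1→A 21, Z2→A 13, Z3→A 9, Z4→A 11, Z5→A 26  ⇒ total 80.
Compare {B}: total 88.
Compare {C}: total 105.
No size-1 selection does better; minimum is 80.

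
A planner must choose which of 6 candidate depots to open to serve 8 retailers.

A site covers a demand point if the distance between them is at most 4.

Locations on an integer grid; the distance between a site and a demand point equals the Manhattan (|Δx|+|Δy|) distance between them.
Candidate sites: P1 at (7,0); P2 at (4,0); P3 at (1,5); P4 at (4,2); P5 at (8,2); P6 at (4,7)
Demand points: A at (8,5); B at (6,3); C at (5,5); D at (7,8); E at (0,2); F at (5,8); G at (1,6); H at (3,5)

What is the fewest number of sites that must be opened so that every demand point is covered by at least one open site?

3

Coverage sets (demand points within 4 of each site):
  P1: {B}
  P2: {}
  P3: {C, E, G, H}
  P4: {B, C, E, H}
  P5: {A, B}
  P6: {C, D, F, G, H}
No 2 sites suffice: every size-2 union leaves at least one demand point uncovered.
But {P3, P5, P6} covers everything, so the minimum is 3.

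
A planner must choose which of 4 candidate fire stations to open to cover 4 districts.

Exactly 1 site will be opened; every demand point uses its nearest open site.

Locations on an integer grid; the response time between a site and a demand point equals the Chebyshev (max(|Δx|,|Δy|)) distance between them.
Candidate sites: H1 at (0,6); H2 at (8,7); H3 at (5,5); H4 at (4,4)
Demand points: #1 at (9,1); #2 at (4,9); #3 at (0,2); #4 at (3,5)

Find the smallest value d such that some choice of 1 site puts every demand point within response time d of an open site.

Open {H3}.
  Farthest demand point is #3 at response time 5 (to H3); all others are ≤ 5.
With {H4} the worst case is 5.
With {H2} the worst case is 8.
No size-1 selection achieves below 5.

5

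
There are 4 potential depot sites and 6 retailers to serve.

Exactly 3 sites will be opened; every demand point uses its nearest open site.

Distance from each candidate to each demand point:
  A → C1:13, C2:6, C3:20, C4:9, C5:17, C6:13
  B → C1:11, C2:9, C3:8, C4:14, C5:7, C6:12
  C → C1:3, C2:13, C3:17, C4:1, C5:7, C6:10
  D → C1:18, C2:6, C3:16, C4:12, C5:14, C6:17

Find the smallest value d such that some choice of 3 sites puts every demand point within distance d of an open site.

10

Open {A, B, C}.
  Farthest demand point is C6 at distance 10 (to C); all others are ≤ 10.
With {B, C, D} the worst case is 10.
With {A, B, D} the worst case is 12.
No size-3 selection achieves below 10.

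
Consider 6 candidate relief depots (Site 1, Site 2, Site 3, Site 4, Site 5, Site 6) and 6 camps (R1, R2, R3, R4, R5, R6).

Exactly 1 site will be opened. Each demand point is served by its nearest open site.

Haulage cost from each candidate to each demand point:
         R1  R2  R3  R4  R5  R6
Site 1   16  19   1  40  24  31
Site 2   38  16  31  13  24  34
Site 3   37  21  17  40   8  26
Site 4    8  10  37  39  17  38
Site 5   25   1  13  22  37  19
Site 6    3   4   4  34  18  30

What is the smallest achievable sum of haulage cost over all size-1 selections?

93

Open {Site 6}.
  R1→Site 6 3, R2→Site 6 4, R3→Site 6 4, R4→Site 6 34, R5→Site 6 18, R6→Site 6 30  ⇒ total 93.
Compare {Site 5}: total 117.
Compare {Site 1}: total 131.
No size-1 selection does better; minimum is 93.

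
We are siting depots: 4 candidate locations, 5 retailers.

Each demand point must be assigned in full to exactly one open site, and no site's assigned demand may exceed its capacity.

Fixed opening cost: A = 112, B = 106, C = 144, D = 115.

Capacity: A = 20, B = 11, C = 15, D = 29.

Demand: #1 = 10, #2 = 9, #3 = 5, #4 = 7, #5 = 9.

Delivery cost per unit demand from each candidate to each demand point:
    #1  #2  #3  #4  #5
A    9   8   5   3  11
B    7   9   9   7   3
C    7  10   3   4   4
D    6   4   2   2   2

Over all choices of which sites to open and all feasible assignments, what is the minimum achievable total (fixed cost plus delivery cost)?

Open {A, D}; cheapest assignment that respects the capacities:
  A (cap 20, load 12): #3, #4 — cost 5×5 + 7×3 = 46
  D (cap 29, load 28): #1, #2, #5 — cost 10×6 + 9×4 + 9×2 = 114
  Shipping 160, fixed 227 → total 387.
  Any other capacity-feasible assignment to {A, D} ships for at least 160.
Compare {C, D}: its best feasible assignment gives total 412.
Compare {A, B, D}: its best feasible assignment gives total 487.
Every other set of open sites that can feasibly serve all demand totals ≥ 412 even under its best assignment. Minimum: 387.

387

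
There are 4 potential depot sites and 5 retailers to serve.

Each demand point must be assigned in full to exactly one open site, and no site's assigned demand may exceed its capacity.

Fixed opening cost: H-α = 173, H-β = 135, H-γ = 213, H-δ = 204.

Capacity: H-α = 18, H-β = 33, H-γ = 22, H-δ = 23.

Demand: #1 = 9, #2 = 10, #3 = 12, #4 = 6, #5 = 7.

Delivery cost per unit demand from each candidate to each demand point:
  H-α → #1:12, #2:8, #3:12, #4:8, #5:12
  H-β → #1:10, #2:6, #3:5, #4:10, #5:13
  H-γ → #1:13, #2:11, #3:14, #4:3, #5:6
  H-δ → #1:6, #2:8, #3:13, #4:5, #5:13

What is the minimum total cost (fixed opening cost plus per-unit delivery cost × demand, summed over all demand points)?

Open {H-β, H-γ}; cheapest assignment that respects the capacities:
  H-β (cap 33, load 31): #1, #2, #3 — cost 9×10 + 10×6 + 12×5 = 210
  H-γ (cap 22, load 13): #4, #5 — cost 6×3 + 7×6 = 60
  Shipping 270, fixed 348 → total 618.
  Any other capacity-feasible assignment to {H-β, H-γ} ships for at least 270.
Compare {H-β, H-δ}: its best feasible assignment gives total 634.
Compare {H-α, H-β}: its best feasible assignment gives total 650.
Every other set of open sites that can feasibly serve all demand totals ≥ 634 even under its best assignment. Minimum: 618.

618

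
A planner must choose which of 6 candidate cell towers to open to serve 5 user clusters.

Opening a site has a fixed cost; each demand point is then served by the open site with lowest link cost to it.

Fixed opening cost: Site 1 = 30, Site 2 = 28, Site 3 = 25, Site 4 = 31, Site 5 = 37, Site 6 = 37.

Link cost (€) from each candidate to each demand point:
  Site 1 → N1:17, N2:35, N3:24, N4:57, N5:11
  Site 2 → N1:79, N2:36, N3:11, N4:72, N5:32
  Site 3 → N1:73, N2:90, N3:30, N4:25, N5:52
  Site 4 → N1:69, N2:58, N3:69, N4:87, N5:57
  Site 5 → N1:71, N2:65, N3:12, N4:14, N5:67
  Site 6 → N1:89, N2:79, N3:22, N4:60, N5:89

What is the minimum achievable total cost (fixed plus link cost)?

156

Open {Site 1, Site 5}: assign each demand point to its cheapest open site.
  N1→Site 1 17, N2→Site 1 35, N3→Site 5 12, N4→Site 5 14, N5→Site 1 11
  link cost 89, fixed 67 → total 156.
Compare {Site 1, Site 3}: link cost 112 + fixed 55 = 167.
Compare {Site 1}: link cost 144 + fixed 30 = 174.
Compare {Site 1, Site 3, Site 5}: link cost 89 + fixed 92 = 181.
All other subsets cost ≥ 167. Minimum total cost: 156.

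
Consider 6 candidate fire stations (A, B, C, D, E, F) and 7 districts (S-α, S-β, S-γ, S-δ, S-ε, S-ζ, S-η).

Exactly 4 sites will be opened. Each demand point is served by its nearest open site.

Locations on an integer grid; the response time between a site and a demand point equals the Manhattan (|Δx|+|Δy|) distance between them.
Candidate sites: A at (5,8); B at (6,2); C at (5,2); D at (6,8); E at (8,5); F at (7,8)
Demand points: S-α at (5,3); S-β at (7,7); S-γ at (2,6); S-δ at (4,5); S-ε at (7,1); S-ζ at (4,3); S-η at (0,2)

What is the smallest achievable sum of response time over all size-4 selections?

Open {A, B, C, F}.
  S-α→C 1, S-β→F 1, S-γ→A 5, S-δ→A 4, S-ε→B 2, S-ζ→C 2, S-η→C 5  ⇒ total 20.
Compare {A, B, C, D}: total 21.
Compare {A, C, D, F}: total 21.
No size-4 selection does better; minimum is 20.

20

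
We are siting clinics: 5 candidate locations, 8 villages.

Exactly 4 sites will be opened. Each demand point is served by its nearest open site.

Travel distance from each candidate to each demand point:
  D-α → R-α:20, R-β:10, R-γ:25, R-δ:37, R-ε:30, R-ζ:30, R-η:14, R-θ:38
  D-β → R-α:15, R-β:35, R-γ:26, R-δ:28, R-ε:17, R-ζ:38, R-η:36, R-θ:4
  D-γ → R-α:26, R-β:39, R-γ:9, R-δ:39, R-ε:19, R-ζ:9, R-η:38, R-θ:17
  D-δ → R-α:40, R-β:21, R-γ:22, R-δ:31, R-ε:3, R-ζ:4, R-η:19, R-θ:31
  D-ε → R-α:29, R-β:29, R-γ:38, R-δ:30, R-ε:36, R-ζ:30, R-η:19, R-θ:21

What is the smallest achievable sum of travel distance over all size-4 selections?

87

Open {D-α, D-β, D-γ, D-δ}.
  R-α→D-β 15, R-β→D-α 10, R-γ→D-γ 9, R-δ→D-β 28, R-ε→D-δ 3, R-ζ→D-δ 4, R-η→D-α 14, R-θ→D-β 4  ⇒ total 87.
Compare {D-α, D-β, D-δ, D-ε}: total 100.
Compare {D-β, D-γ, D-δ, D-ε}: total 103.
No size-4 selection does better; minimum is 87.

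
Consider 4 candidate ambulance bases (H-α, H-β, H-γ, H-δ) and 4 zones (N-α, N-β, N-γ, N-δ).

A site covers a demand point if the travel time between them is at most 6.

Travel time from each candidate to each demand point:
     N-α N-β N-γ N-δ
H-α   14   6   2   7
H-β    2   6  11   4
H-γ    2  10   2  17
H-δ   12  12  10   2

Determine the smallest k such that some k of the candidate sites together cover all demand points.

Coverage sets (demand points within 6 of each site):
  H-α: {N-β, N-γ}
  H-β: {N-α, N-β, N-δ}
  H-γ: {N-α, N-γ}
  H-δ: {N-δ}
No single site covers all 4 demand points.
But {H-α, H-β} covers everything, so the minimum is 2.

2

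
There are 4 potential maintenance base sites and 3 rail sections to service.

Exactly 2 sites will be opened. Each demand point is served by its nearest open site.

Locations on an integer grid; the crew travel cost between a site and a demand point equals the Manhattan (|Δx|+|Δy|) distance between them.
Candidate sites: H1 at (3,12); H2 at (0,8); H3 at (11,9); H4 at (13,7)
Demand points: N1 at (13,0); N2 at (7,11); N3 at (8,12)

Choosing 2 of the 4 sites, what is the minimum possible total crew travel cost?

Open {H1, H4}.
  N1→H4 7, N2→H1 5, N3→H1 5  ⇒ total 17.
Compare {H3, H4}: total 19.
Compare {H1, H3}: total 21.
No size-2 selection does better; minimum is 17.

17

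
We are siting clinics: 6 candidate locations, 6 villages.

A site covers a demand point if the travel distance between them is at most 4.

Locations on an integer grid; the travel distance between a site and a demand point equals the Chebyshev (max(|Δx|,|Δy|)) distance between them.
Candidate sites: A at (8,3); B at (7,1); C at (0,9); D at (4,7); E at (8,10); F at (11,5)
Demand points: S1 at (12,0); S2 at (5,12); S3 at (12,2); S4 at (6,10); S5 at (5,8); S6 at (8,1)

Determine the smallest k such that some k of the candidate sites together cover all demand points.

2

Coverage sets (demand points within 4 of each site):
  A: {S1, S3, S6}
  B: {S6}
  C: {}
  D: {S4, S5}
  E: {S2, S4, S5}
  F: {S3, S6}
No single site covers all 6 demand points.
But {A, E} covers everything, so the minimum is 2.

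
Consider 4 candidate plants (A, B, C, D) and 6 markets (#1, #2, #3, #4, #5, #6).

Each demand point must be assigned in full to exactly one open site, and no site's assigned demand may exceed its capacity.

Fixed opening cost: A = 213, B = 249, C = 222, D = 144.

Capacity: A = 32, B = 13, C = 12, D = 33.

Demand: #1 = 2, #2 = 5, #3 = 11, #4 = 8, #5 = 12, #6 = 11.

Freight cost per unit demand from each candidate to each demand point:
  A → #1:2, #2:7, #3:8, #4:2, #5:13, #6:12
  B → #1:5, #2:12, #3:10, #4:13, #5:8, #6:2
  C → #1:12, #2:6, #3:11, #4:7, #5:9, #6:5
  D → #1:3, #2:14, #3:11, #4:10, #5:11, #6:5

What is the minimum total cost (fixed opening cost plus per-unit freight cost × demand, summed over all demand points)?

687

Open {A, D}; cheapest assignment that respects the capacities:
  A (cap 32, load 26): #1, #2, #3, #4 — cost 2×2 + 5×7 + 11×8 + 8×2 = 143
  D (cap 33, load 23): #5, #6 — cost 12×11 + 11×5 = 187
  Shipping 330, fixed 357 → total 687.
  Any other capacity-feasible assignment to {A, D} ships for at least 330.
Compare {A, C, D}: its best feasible assignment gives total 885.
Compare {A, B, D}: its best feasible assignment gives total 900.
Every other set of open sites that can feasibly serve all demand totals ≥ 885 even under its best assignment. Minimum: 687.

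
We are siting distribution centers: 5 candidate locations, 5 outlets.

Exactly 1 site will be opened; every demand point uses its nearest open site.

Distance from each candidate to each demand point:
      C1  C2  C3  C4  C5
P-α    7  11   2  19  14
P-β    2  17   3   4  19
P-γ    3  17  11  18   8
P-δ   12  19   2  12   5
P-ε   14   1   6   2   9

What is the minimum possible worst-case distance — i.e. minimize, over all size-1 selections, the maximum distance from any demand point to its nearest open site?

Open {P-ε}.
  Farthest demand point is C1 at distance 14 (to P-ε); all others are ≤ 14.
With {P-γ} the worst case is 18.
With {P-α} the worst case is 19.
No size-1 selection achieves below 14.

14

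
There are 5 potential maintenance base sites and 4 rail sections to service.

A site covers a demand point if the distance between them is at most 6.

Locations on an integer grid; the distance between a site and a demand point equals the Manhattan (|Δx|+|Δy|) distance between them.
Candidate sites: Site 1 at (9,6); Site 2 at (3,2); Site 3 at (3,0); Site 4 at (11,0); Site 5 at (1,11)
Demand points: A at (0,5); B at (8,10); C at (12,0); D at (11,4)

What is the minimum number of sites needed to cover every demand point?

3

Coverage sets (demand points within 6 of each site):
  Site 1: {B, D}
  Site 2: {A}
  Site 3: {}
  Site 4: {C, D}
  Site 5: {}
No 2 sites suffice: every size-2 union leaves at least one demand point uncovered.
But {Site 1, Site 2, Site 4} covers everything, so the minimum is 3.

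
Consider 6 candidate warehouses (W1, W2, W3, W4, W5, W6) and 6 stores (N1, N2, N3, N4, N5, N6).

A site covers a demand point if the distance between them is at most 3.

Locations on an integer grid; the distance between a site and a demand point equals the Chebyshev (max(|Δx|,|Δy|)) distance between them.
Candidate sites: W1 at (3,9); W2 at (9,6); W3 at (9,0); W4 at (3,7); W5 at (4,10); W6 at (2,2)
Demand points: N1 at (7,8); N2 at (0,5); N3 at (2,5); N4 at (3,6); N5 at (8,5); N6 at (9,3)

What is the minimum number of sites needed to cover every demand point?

2

Coverage sets (demand points within 3 of each site):
  W1: {N4}
  W2: {N1, N5, N6}
  W3: {N6}
  W4: {N2, N3, N4}
  W5: {N1}
  W6: {N2, N3}
No single site covers all 6 demand points.
But {W2, W4} covers everything, so the minimum is 2.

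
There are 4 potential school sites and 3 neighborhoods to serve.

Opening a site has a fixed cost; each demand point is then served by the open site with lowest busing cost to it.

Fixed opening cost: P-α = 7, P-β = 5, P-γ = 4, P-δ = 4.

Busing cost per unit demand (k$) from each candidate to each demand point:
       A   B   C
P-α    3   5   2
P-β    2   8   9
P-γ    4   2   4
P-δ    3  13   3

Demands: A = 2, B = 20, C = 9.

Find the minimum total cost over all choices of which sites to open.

Open {P-α, P-γ}: assign each demand point to its cheapest open site.
  A→P-α 2×3=6, B→P-γ 20×2=40, C→P-α 9×2=18
  busing cost 64, fixed 11 → total 75.
Compare {P-α, P-β, P-γ}: busing cost 62 + fixed 16 = 78.
Compare {P-α, P-γ, P-δ}: busing cost 64 + fixed 15 = 79.
Compare {P-γ, P-δ}: busing cost 73 + fixed 8 = 81.
All other subsets cost ≥ 78. Minimum total cost: 75.

75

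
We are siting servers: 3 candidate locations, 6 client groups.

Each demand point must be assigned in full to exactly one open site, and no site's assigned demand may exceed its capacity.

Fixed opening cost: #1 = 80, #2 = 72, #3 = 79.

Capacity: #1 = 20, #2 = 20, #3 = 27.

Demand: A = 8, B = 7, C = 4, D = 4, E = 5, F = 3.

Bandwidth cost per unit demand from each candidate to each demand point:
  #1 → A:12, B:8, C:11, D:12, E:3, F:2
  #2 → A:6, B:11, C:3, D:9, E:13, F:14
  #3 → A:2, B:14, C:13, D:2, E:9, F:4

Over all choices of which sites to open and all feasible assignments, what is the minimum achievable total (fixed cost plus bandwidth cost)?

304

Open {#1, #3}; cheapest assignment that respects the capacities:
  #1 (cap 20, load 19): B, C, E, F — cost 7×8 + 4×11 + 5×3 + 3×2 = 121
  #3 (cap 27, load 12): A, D — cost 8×2 + 4×2 = 24
  Shipping 145, fixed 159 → total 304.
  Any other capacity-feasible assignment to {#1, #3} ships for at least 145.
Compare {#2, #3}: its best feasible assignment gives total 321.
Compare {#1, #2}: its best feasible assignment gives total 325.
Every other set of open sites that can feasibly serve all demand totals ≥ 321 even under its best assignment. Minimum: 304.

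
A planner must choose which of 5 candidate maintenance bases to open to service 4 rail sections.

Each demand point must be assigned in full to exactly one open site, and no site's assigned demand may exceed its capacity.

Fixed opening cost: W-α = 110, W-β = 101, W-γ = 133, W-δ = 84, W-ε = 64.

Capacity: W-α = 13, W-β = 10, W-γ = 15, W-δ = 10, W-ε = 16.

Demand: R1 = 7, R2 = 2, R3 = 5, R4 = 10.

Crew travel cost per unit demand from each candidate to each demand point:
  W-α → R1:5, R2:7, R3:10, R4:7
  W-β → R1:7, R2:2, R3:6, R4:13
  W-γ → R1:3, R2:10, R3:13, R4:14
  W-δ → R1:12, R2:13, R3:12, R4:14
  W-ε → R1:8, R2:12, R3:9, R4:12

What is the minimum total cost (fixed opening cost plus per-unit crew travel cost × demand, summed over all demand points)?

359

Open {W-α, W-ε}; cheapest assignment that respects the capacities:
  W-α (cap 13, load 12): R2, R4 — cost 2×7 + 10×7 = 84
  W-ε (cap 16, load 12): R1, R3 — cost 7×8 + 5×9 = 101
  Shipping 185, fixed 174 → total 359.
  Any other capacity-feasible assignment to {W-α, W-ε} ships for at least 185.
Compare {W-β, W-ε}: its best feasible assignment gives total 383.
Compare {W-γ, W-ε}: its best feasible assignment gives total 403.
Every other set of open sites that can feasibly serve all demand totals ≥ 383 even under its best assignment. Minimum: 359.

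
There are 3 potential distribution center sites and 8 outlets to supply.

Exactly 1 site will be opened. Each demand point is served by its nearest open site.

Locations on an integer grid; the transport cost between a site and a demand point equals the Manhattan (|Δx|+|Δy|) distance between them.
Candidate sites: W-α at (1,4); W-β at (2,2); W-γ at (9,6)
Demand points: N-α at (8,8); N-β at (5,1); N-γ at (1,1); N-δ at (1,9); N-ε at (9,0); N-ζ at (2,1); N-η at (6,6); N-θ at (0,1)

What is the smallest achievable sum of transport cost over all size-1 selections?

Open {W-β}.
  N-α→W-β 12, N-β→W-β 4, N-γ→W-β 2, N-δ→W-β 8, N-ε→W-β 9, N-ζ→W-β 1, N-η→W-β 8, N-θ→W-β 3  ⇒ total 47.
Compare {W-α}: total 53.
Compare {W-γ}: total 71.

47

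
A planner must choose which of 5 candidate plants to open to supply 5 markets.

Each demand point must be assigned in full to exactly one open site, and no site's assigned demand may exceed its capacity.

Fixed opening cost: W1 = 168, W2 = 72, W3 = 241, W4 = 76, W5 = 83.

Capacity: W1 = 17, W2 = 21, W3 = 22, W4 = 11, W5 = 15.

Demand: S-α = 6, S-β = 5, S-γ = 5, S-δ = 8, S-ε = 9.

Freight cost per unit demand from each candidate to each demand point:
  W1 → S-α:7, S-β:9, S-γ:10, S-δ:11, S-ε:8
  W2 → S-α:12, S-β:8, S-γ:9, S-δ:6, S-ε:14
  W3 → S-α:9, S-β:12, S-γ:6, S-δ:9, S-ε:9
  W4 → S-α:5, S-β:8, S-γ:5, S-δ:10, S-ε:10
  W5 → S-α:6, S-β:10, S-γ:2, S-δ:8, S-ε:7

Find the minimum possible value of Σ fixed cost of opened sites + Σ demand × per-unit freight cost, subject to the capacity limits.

387

Open {W2, W5}; cheapest assignment that respects the capacities:
  W2 (cap 21, load 18): S-β, S-γ, S-δ — cost 5×8 + 5×9 + 8×6 = 133
  W5 (cap 15, load 15): S-α, S-ε — cost 6×6 + 9×7 = 99
  Shipping 232, fixed 155 → total 387.
  Any other capacity-feasible assignment to {W2, W5} ships for at least 232.
Compare {W2, W4, W5}: its best feasible assignment gives total 422.
Compare {W1, W2}: its best feasible assignment gives total 487.
Every other set of open sites that can feasibly serve all demand totals ≥ 422 even under its best assignment. Minimum: 387.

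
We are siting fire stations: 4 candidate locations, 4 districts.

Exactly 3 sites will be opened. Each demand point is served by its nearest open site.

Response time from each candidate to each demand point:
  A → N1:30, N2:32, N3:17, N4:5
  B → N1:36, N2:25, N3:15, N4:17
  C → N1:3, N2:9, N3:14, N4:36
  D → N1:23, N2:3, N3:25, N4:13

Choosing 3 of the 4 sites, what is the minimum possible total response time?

Open {A, C, D}.
  N1→C 3, N2→D 3, N3→C 14, N4→A 5  ⇒ total 25.
Compare {A, B, C}: total 31.
Compare {B, C, D}: total 33.
No size-3 selection does better; minimum is 25.

25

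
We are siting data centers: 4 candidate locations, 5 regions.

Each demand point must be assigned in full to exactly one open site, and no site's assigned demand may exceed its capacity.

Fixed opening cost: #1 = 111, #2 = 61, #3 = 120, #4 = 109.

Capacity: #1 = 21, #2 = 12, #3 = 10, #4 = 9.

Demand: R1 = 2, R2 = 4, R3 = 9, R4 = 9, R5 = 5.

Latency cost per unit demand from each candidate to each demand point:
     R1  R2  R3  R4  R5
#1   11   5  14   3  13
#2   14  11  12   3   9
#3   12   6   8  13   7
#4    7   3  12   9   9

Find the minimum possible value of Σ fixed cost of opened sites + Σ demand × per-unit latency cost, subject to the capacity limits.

414

Open {#1, #2}; cheapest assignment that respects the capacities:
  #1 (cap 21, load 20): R1, R2, R4, R5 — cost 2×11 + 4×5 + 9×3 + 5×13 = 134
  #2 (cap 12, load 9): R3 — cost 9×12 = 108
  Shipping 242, fixed 172 → total 414.
  Any other capacity-feasible assignment to {#1, #2} ships for at least 242.
Compare {#1, #3}: its best feasible assignment gives total 437.
Compare {#1, #4}: its best feasible assignment gives total 452.
Every other set of open sites that can feasibly serve all demand totals ≥ 437 even under its best assignment. Minimum: 414.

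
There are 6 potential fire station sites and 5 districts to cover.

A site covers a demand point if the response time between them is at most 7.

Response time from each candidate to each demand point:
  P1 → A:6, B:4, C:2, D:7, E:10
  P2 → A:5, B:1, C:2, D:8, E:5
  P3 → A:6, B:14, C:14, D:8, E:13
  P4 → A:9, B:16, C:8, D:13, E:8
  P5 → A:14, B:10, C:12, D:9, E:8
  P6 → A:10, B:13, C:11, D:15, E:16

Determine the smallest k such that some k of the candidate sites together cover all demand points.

2

Coverage sets (demand points within 7 of each site):
  P1: {A, B, C, D}
  P2: {A, B, C, E}
  P3: {A}
  P4: {}
  P5: {}
  P6: {}
No single site covers all 5 demand points.
But {P1, P2} covers everything, so the minimum is 2.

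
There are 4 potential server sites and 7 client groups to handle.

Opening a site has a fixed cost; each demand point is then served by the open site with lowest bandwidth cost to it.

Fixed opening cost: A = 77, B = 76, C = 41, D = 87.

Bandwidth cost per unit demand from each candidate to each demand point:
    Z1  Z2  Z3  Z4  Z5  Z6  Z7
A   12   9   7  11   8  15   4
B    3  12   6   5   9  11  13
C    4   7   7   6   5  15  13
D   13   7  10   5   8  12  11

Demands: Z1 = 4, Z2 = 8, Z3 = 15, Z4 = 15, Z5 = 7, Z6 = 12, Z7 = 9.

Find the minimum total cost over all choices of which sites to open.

Open {A, B}: assign each demand point to its cheapest open site.
  Z1→B 4×3=12, Z2→A 8×9=72, Z3→B 15×6=90, Z4→B 15×5=75, Z5→A 7×8=56, Z6→B 12×11=132, Z7→A 9×4=36
  bandwidth cost 473, fixed 153 → total 626.
Compare {A, B, C}: bandwidth cost 436 + fixed 194 = 630.
Compare {B, C}: bandwidth cost 517 + fixed 117 = 634.
Compare {A, C}: bandwidth cost 518 + fixed 118 = 636.
All other subsets cost ≥ 630. Minimum total cost: 626.

626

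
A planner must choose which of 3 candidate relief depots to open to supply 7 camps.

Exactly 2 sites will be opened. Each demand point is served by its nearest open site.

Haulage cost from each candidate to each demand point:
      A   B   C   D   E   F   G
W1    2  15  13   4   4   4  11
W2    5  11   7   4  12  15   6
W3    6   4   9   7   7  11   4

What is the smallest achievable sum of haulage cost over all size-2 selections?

Open {W1, W3}.
  A→W1 2, B→W3 4, C→W3 9, D→W1 4, E→W1 4, F→W1 4, G→W3 4  ⇒ total 31.
Compare {W1, W2}: total 38.
Compare {W2, W3}: total 42.

31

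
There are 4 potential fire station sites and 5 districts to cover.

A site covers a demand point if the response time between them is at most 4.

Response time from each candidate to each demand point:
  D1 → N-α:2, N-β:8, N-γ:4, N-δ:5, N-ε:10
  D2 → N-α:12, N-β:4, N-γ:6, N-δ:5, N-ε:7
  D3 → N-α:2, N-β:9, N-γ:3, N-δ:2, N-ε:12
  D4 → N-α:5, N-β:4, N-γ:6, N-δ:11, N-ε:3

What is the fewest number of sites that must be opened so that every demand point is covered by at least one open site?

Coverage sets (demand points within 4 of each site):
  D1: {N-α, N-γ}
  D2: {N-β}
  D3: {N-α, N-γ, N-δ}
  D4: {N-β, N-ε}
No single site covers all 5 demand points.
But {D3, D4} covers everything, so the minimum is 2.

2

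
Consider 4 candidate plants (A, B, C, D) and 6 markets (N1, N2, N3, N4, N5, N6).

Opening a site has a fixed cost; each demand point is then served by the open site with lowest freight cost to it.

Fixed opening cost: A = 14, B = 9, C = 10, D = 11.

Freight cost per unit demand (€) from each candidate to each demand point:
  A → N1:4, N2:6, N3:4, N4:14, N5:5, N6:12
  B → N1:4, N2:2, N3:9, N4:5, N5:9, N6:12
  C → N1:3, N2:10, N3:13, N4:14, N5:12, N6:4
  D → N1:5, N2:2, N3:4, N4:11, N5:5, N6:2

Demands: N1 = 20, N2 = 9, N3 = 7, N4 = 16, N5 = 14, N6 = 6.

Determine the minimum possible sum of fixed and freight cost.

298

Open {B, C, D}: assign each demand point to its cheapest open site.
  N1→C 20×3=60, N2→B 9×2=18, N3→D 7×4=28, N4→B 16×5=80, N5→D 14×5=70, N6→D 6×2=12
  freight cost 268, fixed 30 → total 298.
Compare {B, D}: freight cost 288 + fixed 20 = 308.
Compare {A, B, C, D}: freight cost 268 + fixed 44 = 312.
Compare {A, B, C}: freight cost 280 + fixed 33 = 313.
All other subsets cost ≥ 308. Minimum total cost: 298.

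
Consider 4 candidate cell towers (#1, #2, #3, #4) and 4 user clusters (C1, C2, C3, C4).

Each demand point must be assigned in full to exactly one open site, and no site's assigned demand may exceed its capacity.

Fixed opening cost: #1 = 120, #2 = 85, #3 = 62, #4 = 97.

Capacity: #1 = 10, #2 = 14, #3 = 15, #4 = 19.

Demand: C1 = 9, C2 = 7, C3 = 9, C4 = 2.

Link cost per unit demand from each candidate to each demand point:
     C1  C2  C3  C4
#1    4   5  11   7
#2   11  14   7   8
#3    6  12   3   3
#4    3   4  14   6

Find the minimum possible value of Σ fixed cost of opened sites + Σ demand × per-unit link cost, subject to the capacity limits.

Open {#3, #4}; cheapest assignment that respects the capacities:
  #3 (cap 15, load 11): C3, C4 — cost 9×3 + 2×3 = 33
  #4 (cap 19, load 16): C1, C2 — cost 9×3 + 7×4 = 55
  Shipping 88, fixed 159 → total 247.
  Any other capacity-feasible assignment to {#3, #4} ships for at least 88.
Compare {#2, #4}: its best feasible assignment gives total 312.
Compare {#2, #3, #4}: its best feasible assignment gives total 332.
Every other set of open sites that can feasibly serve all demand totals ≥ 312 even under its best assignment. Minimum: 247.

247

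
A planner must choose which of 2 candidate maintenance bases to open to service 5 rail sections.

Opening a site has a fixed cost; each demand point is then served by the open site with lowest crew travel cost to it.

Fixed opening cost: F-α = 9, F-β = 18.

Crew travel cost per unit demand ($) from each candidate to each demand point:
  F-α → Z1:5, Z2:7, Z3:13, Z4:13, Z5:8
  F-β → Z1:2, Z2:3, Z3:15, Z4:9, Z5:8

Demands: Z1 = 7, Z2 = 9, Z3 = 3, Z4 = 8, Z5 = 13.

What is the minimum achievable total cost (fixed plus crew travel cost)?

Open {F-β}: assign each demand point to its cheapest open site.
  Z1→F-β 7×2=14, Z2→F-β 9×3=27, Z3→F-β 3×15=45, Z4→F-β 8×9=72, Z5→F-β 13×8=104
  crew travel cost 262, fixed 18 → total 280.
Compare {F-α, F-β}: crew travel cost 256 + fixed 27 = 283.
Compare {F-α}: crew travel cost 345 + fixed 9 = 354.

280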